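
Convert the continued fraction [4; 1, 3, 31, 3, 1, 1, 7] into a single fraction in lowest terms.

a_0 = 4: 4/1
a_1 = 1: 5/1
a_2 = 3: 19/4
a_3 = 31: 594/125
a_4 = 3: 1801/379
a_5 = 1: 2395/504
a_6 = 1: 4196/883
a_7 = 7: 31767/6685

31767/6685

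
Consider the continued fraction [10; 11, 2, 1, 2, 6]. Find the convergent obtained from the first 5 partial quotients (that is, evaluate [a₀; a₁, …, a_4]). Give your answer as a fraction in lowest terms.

a_0 = 10: 10/1
a_1 = 11: 111/11
a_2 = 2: 232/23
a_3 = 1: 343/34
a_4 = 2: 918/91

918/91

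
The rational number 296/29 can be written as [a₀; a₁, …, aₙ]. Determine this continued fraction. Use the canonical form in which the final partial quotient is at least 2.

[10; 4, 1, 5]

⌊296/29⌋ = 10, remainder 6
⌊29/6⌋ = 4, remainder 5
⌊6/5⌋ = 1, remainder 1
⌊5/1⌋ = 5, remainder 0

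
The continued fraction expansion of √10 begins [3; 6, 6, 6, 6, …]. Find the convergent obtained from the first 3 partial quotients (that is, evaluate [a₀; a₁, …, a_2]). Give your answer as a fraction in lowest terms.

Start with 6.
6 + 1/(6/1) = 6 + 1/6 = 37/6
3 + 1/(37/6) = 3 + 6/37 = 117/37

117/37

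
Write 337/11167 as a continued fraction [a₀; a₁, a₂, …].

⌊337/11167⌋ = 0, remainder 337
⌊11167/337⌋ = 33, remainder 46
⌊337/46⌋ = 7, remainder 15
⌊46/15⌋ = 3, remainder 1
⌊15/1⌋ = 15, remainder 0

[0; 33, 7, 3, 15]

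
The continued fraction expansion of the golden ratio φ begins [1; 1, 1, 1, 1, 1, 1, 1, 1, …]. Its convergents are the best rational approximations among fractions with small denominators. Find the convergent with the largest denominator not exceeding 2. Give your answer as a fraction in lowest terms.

3/2

a_0 = 1: 1/1  (≤ bound)
a_1 = 1: 2/1  (≤ bound)
a_2 = 1: 3/2  (≤ bound)
a_3 = 1: 5/3  (> 2, stop)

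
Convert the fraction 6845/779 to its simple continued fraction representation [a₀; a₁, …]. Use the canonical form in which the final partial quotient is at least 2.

[8; 1, 3, 1, 2, 3, 1, 12]

6845 = 8·779 + 613, so a_0 = 8
779 = 1·613 + 166, so a_1 = 1
613 = 3·166 + 115, so a_2 = 3
166 = 1·115 + 51, so a_3 = 1
115 = 2·51 + 13, so a_4 = 2
51 = 3·13 + 12, so a_5 = 3
13 = 1·12 + 1, so a_6 = 1
12 = 12·1 + 0, so a_7 = 12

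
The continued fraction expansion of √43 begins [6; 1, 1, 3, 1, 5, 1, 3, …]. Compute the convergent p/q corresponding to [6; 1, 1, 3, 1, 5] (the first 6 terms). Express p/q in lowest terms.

Compute successive convergents:
a_0 = 6: 6/1
a_1 = 1: 7/1
a_2 = 1: 13/2
a_3 = 3: 46/7
a_4 = 1: 59/9
a_5 = 5: 341/52

341/52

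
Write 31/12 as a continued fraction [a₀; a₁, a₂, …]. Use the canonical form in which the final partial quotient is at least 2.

[2; 1, 1, 2, 2]

Apply division with remainder until the remainder is 0:
31 ÷ 12 → quotient 2, remainder 7
12 ÷ 7 → quotient 1, remainder 5
7 ÷ 5 → quotient 1, remainder 2
5 ÷ 2 → quotient 2, remainder 1
2 ÷ 1 → quotient 2, remainder 0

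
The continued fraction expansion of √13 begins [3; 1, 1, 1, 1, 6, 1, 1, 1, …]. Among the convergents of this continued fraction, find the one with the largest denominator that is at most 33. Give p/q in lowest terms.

119/33

a_0 = 3: 3/1  (≤ bound)
a_1 = 1: 4/1  (≤ bound)
a_2 = 1: 7/2  (≤ bound)
a_3 = 1: 11/3  (≤ bound)
a_4 = 1: 18/5  (≤ bound)
a_5 = 6: 119/33  (≤ bound)
a_6 = 1: 137/38  (> 33, stop)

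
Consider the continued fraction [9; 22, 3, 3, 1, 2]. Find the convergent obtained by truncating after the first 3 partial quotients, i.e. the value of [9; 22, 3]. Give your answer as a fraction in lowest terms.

Start with 3.
22 + 1/(3/1) = 22 + 1/3 = 67/3
9 + 1/(67/3) = 9 + 3/67 = 606/67

606/67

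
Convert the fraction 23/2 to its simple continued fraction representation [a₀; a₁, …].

23 = 11·2 + 1, so a_0 = 11
2 = 2·1 + 0, so a_1 = 2

[11; 2]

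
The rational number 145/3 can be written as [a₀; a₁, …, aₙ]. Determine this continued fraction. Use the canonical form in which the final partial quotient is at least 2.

145 = 48·3 + 1, so a_0 = 48
3 = 3·1 + 0, so a_1 = 3

[48; 3]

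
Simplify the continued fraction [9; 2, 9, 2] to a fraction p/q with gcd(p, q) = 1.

Start with 2.
9 + 1/(2/1) = 9 + 1/2 = 19/2
2 + 1/(19/2) = 2 + 2/19 = 40/19
9 + 1/(40/19) = 9 + 19/40 = 379/40

379/40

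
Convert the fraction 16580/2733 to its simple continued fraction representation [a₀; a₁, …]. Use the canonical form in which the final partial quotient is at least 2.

16580 ÷ 2733 → quotient 6, remainder 182
2733 ÷ 182 → quotient 15, remainder 3
182 ÷ 3 → quotient 60, remainder 2
3 ÷ 2 → quotient 1, remainder 1
2 ÷ 1 → quotient 2, remainder 0

[6; 15, 60, 1, 2]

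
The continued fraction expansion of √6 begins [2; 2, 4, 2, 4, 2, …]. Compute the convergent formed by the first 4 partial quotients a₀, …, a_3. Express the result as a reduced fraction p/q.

Collapse the nested fraction from the inside out:
Start with 2.
4 + 1/(2/1) = 4 + 1/2 = 9/2
2 + 1/(9/2) = 2 + 2/9 = 20/9
2 + 1/(20/9) = 2 + 9/20 = 49/20

49/20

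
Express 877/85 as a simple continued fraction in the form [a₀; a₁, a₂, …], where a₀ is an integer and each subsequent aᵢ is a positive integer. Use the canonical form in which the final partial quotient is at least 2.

⌊877/85⌋ = 10, remainder 27
⌊85/27⌋ = 3, remainder 4
⌊27/4⌋ = 6, remainder 3
⌊4/3⌋ = 1, remainder 1
⌊3/1⌋ = 3, remainder 0

[10; 3, 6, 1, 3]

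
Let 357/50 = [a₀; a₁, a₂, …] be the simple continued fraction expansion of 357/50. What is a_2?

357 = 7·50 + 7, so a_0 = 7
50 = 7·7 + 1, so a_1 = 7
7 = 7·1 + 0, so a_2 = 7

7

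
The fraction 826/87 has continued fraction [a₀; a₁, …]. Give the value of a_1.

826 = 9·87 + 43, so a_0 = 9
87 = 2·43 + 1, so a_1 = 2

2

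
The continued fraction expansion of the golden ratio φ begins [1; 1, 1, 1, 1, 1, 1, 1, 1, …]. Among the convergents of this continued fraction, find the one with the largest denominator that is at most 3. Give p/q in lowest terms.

5/3

a_0 = 1: 1/1  (≤ bound)
a_1 = 1: 2/1  (≤ bound)
a_2 = 1: 3/2  (≤ bound)
a_3 = 1: 5/3  (≤ bound)
a_4 = 1: 8/5  (> 3, stop)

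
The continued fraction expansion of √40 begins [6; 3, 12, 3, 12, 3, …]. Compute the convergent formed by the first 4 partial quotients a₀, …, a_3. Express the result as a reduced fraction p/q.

a_0 = 6: 6/1
a_1 = 3: 19/3
a_2 = 12: 234/37
a_3 = 3: 721/114

721/114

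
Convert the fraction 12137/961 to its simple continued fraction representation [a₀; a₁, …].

12137 = 12·961 + 605, so a_0 = 12
961 = 1·605 + 356, so a_1 = 1
605 = 1·356 + 249, so a_2 = 1
356 = 1·249 + 107, so a_3 = 1
249 = 2·107 + 35, so a_4 = 2
107 = 3·35 + 2, so a_5 = 3
35 = 17·2 + 1, so a_6 = 17
2 = 2·1 + 0, so a_7 = 2

[12; 1, 1, 1, 2, 3, 17, 2]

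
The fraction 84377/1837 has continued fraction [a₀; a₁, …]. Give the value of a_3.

Run the Euclidean algorithm, recording each quotient:
84377 = 45·1837 + 1712, so a_0 = 45
1837 = 1·1712 + 125, so a_1 = 1
1712 = 13·125 + 87, so a_2 = 13
125 = 1·87 + 38, so a_3 = 1

1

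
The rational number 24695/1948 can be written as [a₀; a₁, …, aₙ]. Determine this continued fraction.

[12; 1, 2, 10, 3, 4, 1, 3]

Run the Euclidean algorithm, recording each quotient:
24695 ÷ 1948 → quotient 12, remainder 1319
1948 ÷ 1319 → quotient 1, remainder 629
1319 ÷ 629 → quotient 2, remainder 61
629 ÷ 61 → quotient 10, remainder 19
61 ÷ 19 → quotient 3, remainder 4
19 ÷ 4 → quotient 4, remainder 3
4 ÷ 3 → quotient 1, remainder 1
3 ÷ 1 → quotient 3, remainder 0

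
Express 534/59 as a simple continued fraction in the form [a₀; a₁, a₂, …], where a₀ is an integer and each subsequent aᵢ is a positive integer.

534 ÷ 59 → quotient 9, remainder 3
59 ÷ 3 → quotient 19, remainder 2
3 ÷ 2 → quotient 1, remainder 1
2 ÷ 1 → quotient 2, remainder 0

[9; 19, 1, 2]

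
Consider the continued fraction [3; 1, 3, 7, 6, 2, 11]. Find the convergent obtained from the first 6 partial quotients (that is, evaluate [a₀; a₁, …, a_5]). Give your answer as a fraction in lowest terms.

Compute successive convergents:
a_0 = 3: 3/1
a_1 = 1: 4/1
a_2 = 3: 15/4
a_3 = 7: 109/29
a_4 = 6: 669/178
a_5 = 2: 1447/385

1447/385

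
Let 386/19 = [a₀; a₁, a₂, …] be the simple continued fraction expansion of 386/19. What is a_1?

386 ÷ 19 → quotient 20, remainder 6
19 ÷ 6 → quotient 3, remainder 1

3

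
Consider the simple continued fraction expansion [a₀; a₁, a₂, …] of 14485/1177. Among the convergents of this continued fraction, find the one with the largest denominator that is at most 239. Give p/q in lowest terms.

a_0 = 12: 12/1  (≤ bound)
a_1 = 3: 37/3  (≤ bound)
a_2 = 3: 123/10  (≤ bound)
a_3 = 1: 160/13  (≤ bound)
a_4 = 5: 923/75  (≤ bound)
a_5 = 3: 2929/238  (≤ bound)
a_6 = 1: 3852/313  (> 239, stop)

2929/238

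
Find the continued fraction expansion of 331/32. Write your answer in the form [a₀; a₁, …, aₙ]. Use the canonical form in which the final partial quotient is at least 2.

[10; 2, 1, 10]

⌊331/32⌋ = 10, remainder 11
⌊32/11⌋ = 2, remainder 10
⌊11/10⌋ = 1, remainder 1
⌊10/1⌋ = 10, remainder 0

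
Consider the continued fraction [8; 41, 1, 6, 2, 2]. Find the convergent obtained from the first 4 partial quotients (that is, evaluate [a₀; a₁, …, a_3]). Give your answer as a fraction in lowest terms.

2351/293

Work from the innermost term outward:
Start with 6.
1 + 1/(6/1) = 1 + 1/6 = 7/6
41 + 1/(7/6) = 41 + 6/7 = 293/7
8 + 1/(293/7) = 8 + 7/293 = 2351/293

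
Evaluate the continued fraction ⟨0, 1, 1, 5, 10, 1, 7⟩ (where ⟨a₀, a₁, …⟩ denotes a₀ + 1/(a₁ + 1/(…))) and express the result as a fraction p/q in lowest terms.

530/973

Starting at the tail and folding back:
Start with 7.
1 + 1/(7/1) = 1 + 1/7 = 8/7
10 + 1/(8/7) = 10 + 7/8 = 87/8
5 + 1/(87/8) = 5 + 8/87 = 443/87
1 + 1/(443/87) = 1 + 87/443 = 530/443
1 + 1/(530/443) = 1 + 443/530 = 973/530
0 + 1/(973/530) = 0 + 530/973 = 530/973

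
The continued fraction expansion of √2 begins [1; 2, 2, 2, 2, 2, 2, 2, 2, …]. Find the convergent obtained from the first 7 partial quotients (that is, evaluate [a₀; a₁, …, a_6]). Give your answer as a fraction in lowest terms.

a_0 = 1: 1/1
a_1 = 2: 3/2
a_2 = 2: 7/5
a_3 = 2: 17/12
a_4 = 2: 41/29
a_5 = 2: 99/70
a_6 = 2: 239/169

239/169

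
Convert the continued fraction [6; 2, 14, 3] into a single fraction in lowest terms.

Build up convergents one term at a time:
a_0 = 6: 6/1
a_1 = 2: 13/2
a_2 = 14: 188/29
a_3 = 3: 577/89

577/89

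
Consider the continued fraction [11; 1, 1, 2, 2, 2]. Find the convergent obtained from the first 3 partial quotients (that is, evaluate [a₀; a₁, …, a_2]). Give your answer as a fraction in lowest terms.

Start with 1.
1 + 1/(1/1) = 1 + 1/1 = 2/1
11 + 1/(2/1) = 11 + 1/2 = 23/2

23/2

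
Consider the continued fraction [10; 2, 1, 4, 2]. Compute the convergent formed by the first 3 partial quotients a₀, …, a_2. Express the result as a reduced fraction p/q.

Start with 1.
2 + 1/(1/1) = 2 + 1/1 = 3/1
10 + 1/(3/1) = 10 + 1/3 = 31/3

31/3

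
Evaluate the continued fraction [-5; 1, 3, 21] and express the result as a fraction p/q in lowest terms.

a_0 = -5: -5/1
a_1 = 1: -4/1
a_2 = 3: -17/4
a_3 = 21: -361/85

-361/85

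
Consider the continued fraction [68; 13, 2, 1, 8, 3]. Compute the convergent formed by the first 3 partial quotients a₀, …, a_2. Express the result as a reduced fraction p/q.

1838/27

Compute successive convergents:
a_0 = 68: 68/1
a_1 = 13: 885/13
a_2 = 2: 1838/27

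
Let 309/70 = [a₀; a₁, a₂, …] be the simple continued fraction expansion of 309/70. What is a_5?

2

Repeatedly divide and take the remainder:
⌊309/70⌋ = 4, remainder 29
⌊70/29⌋ = 2, remainder 12
⌊29/12⌋ = 2, remainder 5
⌊12/5⌋ = 2, remainder 2
⌊5/2⌋ = 2, remainder 1
⌊2/1⌋ = 2, remainder 0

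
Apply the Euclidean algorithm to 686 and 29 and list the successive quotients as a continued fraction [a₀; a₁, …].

Run the Euclidean algorithm, recording each quotient:
686 ÷ 29 → quotient 23, remainder 19
29 ÷ 19 → quotient 1, remainder 10
19 ÷ 10 → quotient 1, remainder 9
10 ÷ 9 → quotient 1, remainder 1
9 ÷ 1 → quotient 9, remainder 0

[23; 1, 1, 1, 9]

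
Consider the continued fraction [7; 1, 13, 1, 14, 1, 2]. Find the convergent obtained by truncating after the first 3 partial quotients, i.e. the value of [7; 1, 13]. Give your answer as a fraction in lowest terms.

111/14

Build up convergents one term at a time:
a_0 = 7: 7/1
a_1 = 1: 8/1
a_2 = 13: 111/14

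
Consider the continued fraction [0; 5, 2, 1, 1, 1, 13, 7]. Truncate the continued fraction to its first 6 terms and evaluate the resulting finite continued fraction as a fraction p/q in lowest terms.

8/43

Collapse the nested fraction from the inside out:
Start with 1.
1 + 1/(1/1) = 1 + 1/1 = 2/1
1 + 1/(2/1) = 1 + 1/2 = 3/2
2 + 1/(3/2) = 2 + 2/3 = 8/3
5 + 1/(8/3) = 5 + 3/8 = 43/8
0 + 1/(43/8) = 0 + 8/43 = 8/43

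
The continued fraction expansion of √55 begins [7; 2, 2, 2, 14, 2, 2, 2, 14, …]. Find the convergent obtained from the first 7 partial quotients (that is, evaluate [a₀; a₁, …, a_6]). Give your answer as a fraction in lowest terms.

a_0 = 7: 7/1
a_1 = 2: 15/2
a_2 = 2: 37/5
a_3 = 2: 89/12
a_4 = 14: 1283/173
a_5 = 2: 2655/358
a_6 = 2: 6593/889

6593/889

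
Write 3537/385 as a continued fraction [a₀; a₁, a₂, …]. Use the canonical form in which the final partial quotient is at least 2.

Repeatedly divide and take the remainder:
⌊3537/385⌋ = 9, remainder 72
⌊385/72⌋ = 5, remainder 25
⌊72/25⌋ = 2, remainder 22
⌊25/22⌋ = 1, remainder 3
⌊22/3⌋ = 7, remainder 1
⌊3/1⌋ = 3, remainder 0

[9; 5, 2, 1, 7, 3]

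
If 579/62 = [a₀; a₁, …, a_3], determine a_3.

⌊579/62⌋ = 9, remainder 21
⌊62/21⌋ = 2, remainder 20
⌊21/20⌋ = 1, remainder 1
⌊20/1⌋ = 20, remainder 0

20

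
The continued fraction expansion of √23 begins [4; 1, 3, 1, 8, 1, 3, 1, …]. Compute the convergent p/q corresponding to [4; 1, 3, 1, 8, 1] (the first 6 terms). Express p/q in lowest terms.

Compute successive convergents:
a_0 = 4: 4/1
a_1 = 1: 5/1
a_2 = 3: 19/4
a_3 = 1: 24/5
a_4 = 8: 211/44
a_5 = 1: 235/49

235/49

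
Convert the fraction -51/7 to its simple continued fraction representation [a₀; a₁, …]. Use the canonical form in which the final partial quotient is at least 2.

[-8; 1, 2, 2]

Apply division with remainder until the remainder is 0:
-51 = -8·7 + 5, so a_0 = -8
7 = 1·5 + 2, so a_1 = 1
5 = 2·2 + 1, so a_2 = 2
2 = 2·1 + 0, so a_3 = 2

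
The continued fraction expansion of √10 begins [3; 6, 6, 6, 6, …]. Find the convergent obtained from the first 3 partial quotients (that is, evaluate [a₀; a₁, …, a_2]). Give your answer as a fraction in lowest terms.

117/37

Start with 6.
6 + 1/(6/1) = 6 + 1/6 = 37/6
3 + 1/(37/6) = 3 + 6/37 = 117/37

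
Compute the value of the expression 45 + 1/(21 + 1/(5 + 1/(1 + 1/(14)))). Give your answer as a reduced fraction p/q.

Use the convergent recurrence hₖ = aₖ·hₖ₋₁ + hₖ₋₂ (and likewise for the denominators kₖ):
a_0 = 45: 45/1
a_1 = 21: 946/21
a_2 = 5: 4775/106
a_3 = 1: 5721/127
a_4 = 14: 84869/1884

84869/1884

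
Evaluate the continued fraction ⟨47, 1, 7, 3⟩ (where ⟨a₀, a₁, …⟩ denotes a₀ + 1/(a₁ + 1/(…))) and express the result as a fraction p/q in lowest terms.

1197/25

Starting at the tail and folding back:
Start with 3.
7 + 1/(3/1) = 7 + 1/3 = 22/3
1 + 1/(22/3) = 1 + 3/22 = 25/22
47 + 1/(25/22) = 47 + 22/25 = 1197/25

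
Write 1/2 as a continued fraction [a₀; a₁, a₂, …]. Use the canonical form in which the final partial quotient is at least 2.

[0; 2]

⌊1/2⌋ = 0, remainder 1
⌊2/1⌋ = 2, remainder 0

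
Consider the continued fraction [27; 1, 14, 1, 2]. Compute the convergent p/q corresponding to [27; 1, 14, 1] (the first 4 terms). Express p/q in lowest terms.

Collapse the nested fraction from the inside out:
Start with 1.
14 + 1/(1/1) = 14 + 1/1 = 15/1
1 + 1/(15/1) = 1 + 1/15 = 16/15
27 + 1/(16/15) = 27 + 15/16 = 447/16

447/16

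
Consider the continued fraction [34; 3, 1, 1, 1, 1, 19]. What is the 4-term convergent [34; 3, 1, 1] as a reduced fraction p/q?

a_0 = 34: 34/1
a_1 = 3: 103/3
a_2 = 1: 137/4
a_3 = 1: 240/7

240/7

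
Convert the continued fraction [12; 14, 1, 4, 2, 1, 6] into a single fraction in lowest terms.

a_0 = 12: 12/1
a_1 = 14: 169/14
a_2 = 1: 181/15
a_3 = 4: 893/74
a_4 = 2: 1967/163
a_5 = 1: 2860/237
a_6 = 6: 19127/1585

19127/1585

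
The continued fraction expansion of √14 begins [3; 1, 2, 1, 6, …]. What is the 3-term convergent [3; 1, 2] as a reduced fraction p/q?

11/3

a_0 = 3: 3/1
a_1 = 1: 4/1
a_2 = 2: 11/3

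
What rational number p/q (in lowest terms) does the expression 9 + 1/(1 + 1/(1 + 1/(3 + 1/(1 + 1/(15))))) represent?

1357/142

a_0 = 9: 9/1
a_1 = 1: 10/1
a_2 = 1: 19/2
a_3 = 3: 67/7
a_4 = 1: 86/9
a_5 = 15: 1357/142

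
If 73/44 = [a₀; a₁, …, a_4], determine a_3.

⌊73/44⌋ = 1, remainder 29
⌊44/29⌋ = 1, remainder 15
⌊29/15⌋ = 1, remainder 14
⌊15/14⌋ = 1, remainder 1

1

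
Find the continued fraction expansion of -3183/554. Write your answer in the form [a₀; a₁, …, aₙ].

[-6; 3, 1, 13, 10]

⌊-3183/554⌋ = -6, remainder 141
⌊554/141⌋ = 3, remainder 131
⌊141/131⌋ = 1, remainder 10
⌊131/10⌋ = 13, remainder 1
⌊10/1⌋ = 10, remainder 0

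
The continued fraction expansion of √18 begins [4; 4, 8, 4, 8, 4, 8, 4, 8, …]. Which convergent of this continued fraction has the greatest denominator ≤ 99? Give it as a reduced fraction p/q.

140/33

a_0 = 4: 4/1  (≤ bound)
a_1 = 4: 17/4  (≤ bound)
a_2 = 8: 140/33  (≤ bound)
a_3 = 4: 577/136  (> 99, stop)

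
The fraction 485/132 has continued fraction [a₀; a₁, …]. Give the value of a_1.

1

⌊485/132⌋ = 3, remainder 89
⌊132/89⌋ = 1, remainder 43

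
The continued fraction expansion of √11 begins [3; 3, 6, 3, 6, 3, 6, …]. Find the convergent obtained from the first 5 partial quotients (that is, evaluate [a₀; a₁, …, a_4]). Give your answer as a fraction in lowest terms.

1257/379

a_0 = 3: 3/1
a_1 = 3: 10/3
a_2 = 6: 63/19
a_3 = 3: 199/60
a_4 = 6: 1257/379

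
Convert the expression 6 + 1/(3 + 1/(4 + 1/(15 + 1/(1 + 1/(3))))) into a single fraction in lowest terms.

5242/831

Compute successive convergents:
a_0 = 6: 6/1
a_1 = 3: 19/3
a_2 = 4: 82/13
a_3 = 15: 1249/198
a_4 = 1: 1331/211
a_5 = 3: 5242/831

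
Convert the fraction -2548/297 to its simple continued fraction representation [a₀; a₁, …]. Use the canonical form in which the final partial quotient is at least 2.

[-9; 2, 2, 1, 1, 1, 15]

-2548 = -9·297 + 125, so a_0 = -9
297 = 2·125 + 47, so a_1 = 2
125 = 2·47 + 31, so a_2 = 2
47 = 1·31 + 16, so a_3 = 1
31 = 1·16 + 15, so a_4 = 1
16 = 1·15 + 1, so a_5 = 1
15 = 15·1 + 0, so a_6 = 15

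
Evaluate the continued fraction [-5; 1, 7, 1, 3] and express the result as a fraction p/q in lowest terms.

-144/35

Collapse the nested fraction from the inside out:
Start with 3.
1 + 1/(3/1) = 1 + 1/3 = 4/3
7 + 1/(4/3) = 7 + 3/4 = 31/4
1 + 1/(31/4) = 1 + 4/31 = 35/31
-5 + 1/(35/31) = -5 + 31/35 = -144/35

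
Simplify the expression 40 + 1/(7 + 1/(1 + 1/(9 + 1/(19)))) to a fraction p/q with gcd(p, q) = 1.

Starting at the tail and folding back:
Start with 19.
9 + 1/(19/1) = 9 + 1/19 = 172/19
1 + 1/(172/19) = 1 + 19/172 = 191/172
7 + 1/(191/172) = 7 + 172/191 = 1509/191
40 + 1/(1509/191) = 40 + 191/1509 = 60551/1509

60551/1509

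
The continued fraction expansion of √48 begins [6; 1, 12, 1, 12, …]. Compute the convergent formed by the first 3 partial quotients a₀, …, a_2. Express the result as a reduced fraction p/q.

a_0 = 6: 6/1
a_1 = 1: 7/1
a_2 = 12: 90/13

90/13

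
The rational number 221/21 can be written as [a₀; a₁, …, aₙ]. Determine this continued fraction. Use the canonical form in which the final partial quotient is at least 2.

[10; 1, 1, 10]

Repeatedly divide and take the remainder:
⌊221/21⌋ = 10, remainder 11
⌊21/11⌋ = 1, remainder 10
⌊11/10⌋ = 1, remainder 1
⌊10/1⌋ = 10, remainder 0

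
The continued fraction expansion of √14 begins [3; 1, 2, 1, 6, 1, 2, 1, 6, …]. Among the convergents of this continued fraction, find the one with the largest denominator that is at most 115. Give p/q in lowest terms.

a_0 = 3: 3/1  (≤ bound)
a_1 = 1: 4/1  (≤ bound)
a_2 = 2: 11/3  (≤ bound)
a_3 = 1: 15/4  (≤ bound)
a_4 = 6: 101/27  (≤ bound)
a_5 = 1: 116/31  (≤ bound)
a_6 = 2: 333/89  (≤ bound)
a_7 = 1: 449/120  (> 115, stop)

333/89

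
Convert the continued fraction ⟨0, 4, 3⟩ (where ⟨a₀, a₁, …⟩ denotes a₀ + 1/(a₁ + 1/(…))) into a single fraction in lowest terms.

3/13

Build up convergents one term at a time:
a_0 = 0: 0/1
a_1 = 4: 1/4
a_2 = 3: 3/13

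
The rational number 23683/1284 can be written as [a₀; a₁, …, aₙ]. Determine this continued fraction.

[18; 2, 4, 47, 3]

Apply division with remainder until the remainder is 0:
⌊23683/1284⌋ = 18, remainder 571
⌊1284/571⌋ = 2, remainder 142
⌊571/142⌋ = 4, remainder 3
⌊142/3⌋ = 47, remainder 1
⌊3/1⌋ = 3, remainder 0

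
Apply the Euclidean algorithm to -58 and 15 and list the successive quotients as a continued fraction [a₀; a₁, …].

⌊-58/15⌋ = -4, remainder 2
⌊15/2⌋ = 7, remainder 1
⌊2/1⌋ = 2, remainder 0

[-4; 7, 2]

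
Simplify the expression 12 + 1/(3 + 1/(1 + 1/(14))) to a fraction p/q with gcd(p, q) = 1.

723/59

Start with 14.
1 + 1/(14/1) = 1 + 1/14 = 15/14
3 + 1/(15/14) = 3 + 14/15 = 59/15
12 + 1/(59/15) = 12 + 15/59 = 723/59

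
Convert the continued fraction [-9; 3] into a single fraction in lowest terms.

-26/3

Start with 3.
-9 + 1/(3/1) = -9 + 1/3 = -26/3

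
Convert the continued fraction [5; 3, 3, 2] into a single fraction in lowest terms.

Start with 2.
3 + 1/(2/1) = 3 + 1/2 = 7/2
3 + 1/(7/2) = 3 + 2/7 = 23/7
5 + 1/(23/7) = 5 + 7/23 = 122/23

122/23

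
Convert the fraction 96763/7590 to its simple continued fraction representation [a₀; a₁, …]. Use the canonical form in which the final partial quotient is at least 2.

96763 = 12·7590 + 5683, so a_0 = 12
7590 = 1·5683 + 1907, so a_1 = 1
5683 = 2·1907 + 1869, so a_2 = 2
1907 = 1·1869 + 38, so a_3 = 1
1869 = 49·38 + 7, so a_4 = 49
38 = 5·7 + 3, so a_5 = 5
7 = 2·3 + 1, so a_6 = 2
3 = 3·1 + 0, so a_7 = 3

[12; 1, 2, 1, 49, 5, 2, 3]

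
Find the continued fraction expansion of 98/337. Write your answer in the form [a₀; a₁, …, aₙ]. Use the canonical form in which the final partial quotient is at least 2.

[0; 3, 2, 3, 1, 1, 2, 2]

98 = 0·337 + 98, so a_0 = 0
337 = 3·98 + 43, so a_1 = 3
98 = 2·43 + 12, so a_2 = 2
43 = 3·12 + 7, so a_3 = 3
12 = 1·7 + 5, so a_4 = 1
7 = 1·5 + 2, so a_5 = 1
5 = 2·2 + 1, so a_6 = 2
2 = 2·1 + 0, so a_7 = 2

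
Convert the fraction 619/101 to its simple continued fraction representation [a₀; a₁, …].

[6; 7, 1, 3, 3]

⌊619/101⌋ = 6, remainder 13
⌊101/13⌋ = 7, remainder 10
⌊13/10⌋ = 1, remainder 3
⌊10/3⌋ = 3, remainder 1
⌊3/1⌋ = 3, remainder 0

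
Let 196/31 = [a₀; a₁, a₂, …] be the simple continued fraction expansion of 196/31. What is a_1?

3

Repeatedly divide and take the remainder:
196 = 6·31 + 10, so a_0 = 6
31 = 3·10 + 1, so a_1 = 3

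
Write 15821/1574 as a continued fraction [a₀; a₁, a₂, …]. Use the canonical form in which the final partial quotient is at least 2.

Repeatedly divide and take the remainder:
15821 ÷ 1574 → quotient 10, remainder 81
1574 ÷ 81 → quotient 19, remainder 35
81 ÷ 35 → quotient 2, remainder 11
35 ÷ 11 → quotient 3, remainder 2
11 ÷ 2 → quotient 5, remainder 1
2 ÷ 1 → quotient 2, remainder 0

[10; 19, 2, 3, 5, 2]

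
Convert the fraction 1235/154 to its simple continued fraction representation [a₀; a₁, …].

1235 = 8·154 + 3, so a_0 = 8
154 = 51·3 + 1, so a_1 = 51
3 = 3·1 + 0, so a_2 = 3

[8; 51, 3]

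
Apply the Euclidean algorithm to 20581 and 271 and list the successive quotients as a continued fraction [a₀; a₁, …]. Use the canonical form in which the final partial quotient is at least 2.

[75; 1, 17, 15]

Apply division with remainder until the remainder is 0:
20581 ÷ 271 → quotient 75, remainder 256
271 ÷ 256 → quotient 1, remainder 15
256 ÷ 15 → quotient 17, remainder 1
15 ÷ 1 → quotient 15, remainder 0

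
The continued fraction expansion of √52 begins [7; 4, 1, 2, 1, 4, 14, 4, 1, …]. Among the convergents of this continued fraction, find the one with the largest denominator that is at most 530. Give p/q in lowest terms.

List convergents until the denominator exceeds the bound:
a_0 = 7: 7/1  (≤ bound)
a_1 = 4: 29/4  (≤ bound)
a_2 = 1: 36/5  (≤ bound)
a_3 = 2: 101/14  (≤ bound)
a_4 = 1: 137/19  (≤ bound)
a_5 = 4: 649/90  (≤ bound)
a_6 = 14: 9223/1279  (> 530, stop)

649/90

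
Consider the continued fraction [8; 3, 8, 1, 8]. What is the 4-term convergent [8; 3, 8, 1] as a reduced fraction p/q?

Start with 1.
8 + 1/(1/1) = 8 + 1/1 = 9/1
3 + 1/(9/1) = 3 + 1/9 = 28/9
8 + 1/(28/9) = 8 + 9/28 = 233/28

233/28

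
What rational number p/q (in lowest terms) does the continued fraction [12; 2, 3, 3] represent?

Start with 3.
3 + 1/(3/1) = 3 + 1/3 = 10/3
2 + 1/(10/3) = 2 + 3/10 = 23/10
12 + 1/(23/10) = 12 + 10/23 = 286/23

286/23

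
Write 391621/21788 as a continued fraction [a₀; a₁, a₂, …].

⌊391621/21788⌋ = 17, remainder 21225
⌊21788/21225⌋ = 1, remainder 563
⌊21225/563⌋ = 37, remainder 394
⌊563/394⌋ = 1, remainder 169
⌊394/169⌋ = 2, remainder 56
⌊169/56⌋ = 3, remainder 1
⌊56/1⌋ = 56, remainder 0

[17; 1, 37, 1, 2, 3, 56]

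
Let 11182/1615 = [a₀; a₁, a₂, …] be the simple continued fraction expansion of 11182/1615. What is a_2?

Repeatedly divide and take the remainder:
11182 = 6·1615 + 1492, so a_0 = 6
1615 = 1·1492 + 123, so a_1 = 1
1492 = 12·123 + 16, so a_2 = 12

12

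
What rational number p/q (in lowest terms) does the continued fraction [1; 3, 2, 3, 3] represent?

102/79

Work from the innermost term outward:
Start with 3.
3 + 1/(3/1) = 3 + 1/3 = 10/3
2 + 1/(10/3) = 2 + 3/10 = 23/10
3 + 1/(23/10) = 3 + 10/23 = 79/23
1 + 1/(79/23) = 1 + 23/79 = 102/79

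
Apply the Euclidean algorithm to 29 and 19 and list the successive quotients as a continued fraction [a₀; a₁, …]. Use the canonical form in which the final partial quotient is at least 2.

⌊29/19⌋ = 1, remainder 10
⌊19/10⌋ = 1, remainder 9
⌊10/9⌋ = 1, remainder 1
⌊9/1⌋ = 9, remainder 0

[1; 1, 1, 9]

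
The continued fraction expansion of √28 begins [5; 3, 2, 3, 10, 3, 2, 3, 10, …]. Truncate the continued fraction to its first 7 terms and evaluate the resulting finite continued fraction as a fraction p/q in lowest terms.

9403/1777

Start with 2.
3 + 1/(2/1) = 3 + 1/2 = 7/2
10 + 1/(7/2) = 10 + 2/7 = 72/7
3 + 1/(72/7) = 3 + 7/72 = 223/72
2 + 1/(223/72) = 2 + 72/223 = 518/223
3 + 1/(518/223) = 3 + 223/518 = 1777/518
5 + 1/(1777/518) = 5 + 518/1777 = 9403/1777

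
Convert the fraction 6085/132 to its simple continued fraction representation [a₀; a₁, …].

[46; 10, 6, 2]

Run the Euclidean algorithm, recording each quotient:
6085 = 46·132 + 13, so a_0 = 46
132 = 10·13 + 2, so a_1 = 10
13 = 6·2 + 1, so a_2 = 6
2 = 2·1 + 0, so a_3 = 2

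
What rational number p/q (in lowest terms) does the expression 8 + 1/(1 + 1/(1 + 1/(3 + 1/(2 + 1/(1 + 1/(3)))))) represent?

728/85

Start with 3.
1 + 1/(3/1) = 1 + 1/3 = 4/3
2 + 1/(4/3) = 2 + 3/4 = 11/4
3 + 1/(11/4) = 3 + 4/11 = 37/11
1 + 1/(37/11) = 1 + 11/37 = 48/37
1 + 1/(48/37) = 1 + 37/48 = 85/48
8 + 1/(85/48) = 8 + 48/85 = 728/85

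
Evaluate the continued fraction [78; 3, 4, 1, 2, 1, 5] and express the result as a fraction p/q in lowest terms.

Build up convergents one term at a time:
a_0 = 78: 78/1
a_1 = 3: 235/3
a_2 = 4: 1018/13
a_3 = 1: 1253/16
a_4 = 2: 3524/45
a_5 = 1: 4777/61
a_6 = 5: 27409/350

27409/350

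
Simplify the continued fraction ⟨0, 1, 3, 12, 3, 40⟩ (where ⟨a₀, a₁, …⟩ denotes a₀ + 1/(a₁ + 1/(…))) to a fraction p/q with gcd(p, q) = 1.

4597/6089

Starting at the tail and folding back:
Start with 40.
3 + 1/(40/1) = 3 + 1/40 = 121/40
12 + 1/(121/40) = 12 + 40/121 = 1492/121
3 + 1/(1492/121) = 3 + 121/1492 = 4597/1492
1 + 1/(4597/1492) = 1 + 1492/4597 = 6089/4597
0 + 1/(6089/4597) = 0 + 4597/6089 = 4597/6089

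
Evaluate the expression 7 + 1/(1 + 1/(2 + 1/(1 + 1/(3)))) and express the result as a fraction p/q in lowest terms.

Start with 3.
1 + 1/(3/1) = 1 + 1/3 = 4/3
2 + 1/(4/3) = 2 + 3/4 = 11/4
1 + 1/(11/4) = 1 + 4/11 = 15/11
7 + 1/(15/11) = 7 + 11/15 = 116/15

116/15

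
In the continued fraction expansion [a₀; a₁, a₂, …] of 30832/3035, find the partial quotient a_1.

30832 = 10·3035 + 482, so a_0 = 10
3035 = 6·482 + 143, so a_1 = 6

6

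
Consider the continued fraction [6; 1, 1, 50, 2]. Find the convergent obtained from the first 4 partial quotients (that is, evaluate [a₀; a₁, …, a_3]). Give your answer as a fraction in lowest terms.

657/101

Build up convergents one term at a time:
a_0 = 6: 6/1
a_1 = 1: 7/1
a_2 = 1: 13/2
a_3 = 50: 657/101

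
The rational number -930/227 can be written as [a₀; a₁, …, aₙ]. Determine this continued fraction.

⌊-930/227⌋ = -5, remainder 205
⌊227/205⌋ = 1, remainder 22
⌊205/22⌋ = 9, remainder 7
⌊22/7⌋ = 3, remainder 1
⌊7/1⌋ = 7, remainder 0

[-5; 1, 9, 3, 7]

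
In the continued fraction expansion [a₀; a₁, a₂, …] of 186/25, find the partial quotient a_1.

Repeatedly divide and take the remainder:
186 ÷ 25 → quotient 7, remainder 11
25 ÷ 11 → quotient 2, remainder 3

2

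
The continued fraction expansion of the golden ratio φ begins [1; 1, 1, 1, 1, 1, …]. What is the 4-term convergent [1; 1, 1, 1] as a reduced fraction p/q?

5/3

Use the convergent recurrence hₖ = aₖ·hₖ₋₁ + hₖ₋₂ (and likewise for the denominators kₖ):
a_0 = 1: 1/1
a_1 = 1: 2/1
a_2 = 1: 3/2
a_3 = 1: 5/3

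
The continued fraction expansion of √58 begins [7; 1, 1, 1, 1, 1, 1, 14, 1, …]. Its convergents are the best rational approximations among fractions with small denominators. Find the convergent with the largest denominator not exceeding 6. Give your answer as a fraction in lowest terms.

a_0 = 7: 7/1  (≤ bound)
a_1 = 1: 8/1  (≤ bound)
a_2 = 1: 15/2  (≤ bound)
a_3 = 1: 23/3  (≤ bound)
a_4 = 1: 38/5  (≤ bound)
a_5 = 1: 61/8  (> 6, stop)

38/5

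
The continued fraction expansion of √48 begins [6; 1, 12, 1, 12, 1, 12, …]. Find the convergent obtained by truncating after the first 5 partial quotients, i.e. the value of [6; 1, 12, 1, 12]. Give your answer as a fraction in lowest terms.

a_0 = 6: 6/1
a_1 = 1: 7/1
a_2 = 12: 90/13
a_3 = 1: 97/14
a_4 = 12: 1254/181

1254/181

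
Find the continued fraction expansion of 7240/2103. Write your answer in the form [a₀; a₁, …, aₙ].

7240 ÷ 2103 → quotient 3, remainder 931
2103 ÷ 931 → quotient 2, remainder 241
931 ÷ 241 → quotient 3, remainder 208
241 ÷ 208 → quotient 1, remainder 33
208 ÷ 33 → quotient 6, remainder 10
33 ÷ 10 → quotient 3, remainder 3
10 ÷ 3 → quotient 3, remainder 1
3 ÷ 1 → quotient 3, remainder 0

[3; 2, 3, 1, 6, 3, 3, 3]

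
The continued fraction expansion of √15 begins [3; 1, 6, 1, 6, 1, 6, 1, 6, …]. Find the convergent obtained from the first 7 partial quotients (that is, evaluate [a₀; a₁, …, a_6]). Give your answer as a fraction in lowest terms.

Starting at the tail and folding back:
Start with 6.
1 + 1/(6/1) = 1 + 1/6 = 7/6
6 + 1/(7/6) = 6 + 6/7 = 48/7
1 + 1/(48/7) = 1 + 7/48 = 55/48
6 + 1/(55/48) = 6 + 48/55 = 378/55
1 + 1/(378/55) = 1 + 55/378 = 433/378
3 + 1/(433/378) = 3 + 378/433 = 1677/433

1677/433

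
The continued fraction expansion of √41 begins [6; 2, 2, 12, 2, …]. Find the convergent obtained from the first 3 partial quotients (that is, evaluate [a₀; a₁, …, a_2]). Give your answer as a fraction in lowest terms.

Compute successive convergents:
a_0 = 6: 6/1
a_1 = 2: 13/2
a_2 = 2: 32/5

32/5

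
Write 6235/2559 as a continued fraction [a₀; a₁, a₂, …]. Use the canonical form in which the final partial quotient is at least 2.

6235 ÷ 2559 → quotient 2, remainder 1117
2559 ÷ 1117 → quotient 2, remainder 325
1117 ÷ 325 → quotient 3, remainder 142
325 ÷ 142 → quotient 2, remainder 41
142 ÷ 41 → quotient 3, remainder 19
41 ÷ 19 → quotient 2, remainder 3
19 ÷ 3 → quotient 6, remainder 1
3 ÷ 1 → quotient 3, remainder 0

[2; 2, 3, 2, 3, 2, 6, 3]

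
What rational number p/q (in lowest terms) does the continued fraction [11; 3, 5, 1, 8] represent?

Compute successive convergents:
a_0 = 11: 11/1
a_1 = 3: 34/3
a_2 = 5: 181/16
a_3 = 1: 215/19
a_4 = 8: 1901/168

1901/168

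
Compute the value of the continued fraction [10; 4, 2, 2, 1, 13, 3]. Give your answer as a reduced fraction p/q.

13355/1306

Start with 3.
13 + 1/(3/1) = 13 + 1/3 = 40/3
1 + 1/(40/3) = 1 + 3/40 = 43/40
2 + 1/(43/40) = 2 + 40/43 = 126/43
2 + 1/(126/43) = 2 + 43/126 = 295/126
4 + 1/(295/126) = 4 + 126/295 = 1306/295
10 + 1/(1306/295) = 10 + 295/1306 = 13355/1306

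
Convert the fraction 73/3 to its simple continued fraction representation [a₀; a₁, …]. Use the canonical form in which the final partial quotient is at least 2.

Apply division with remainder until the remainder is 0:
73 ÷ 3 → quotient 24, remainder 1
3 ÷ 1 → quotient 3, remainder 0

[24; 3]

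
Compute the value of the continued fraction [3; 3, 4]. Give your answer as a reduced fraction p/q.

Start with 4.
3 + 1/(4/1) = 3 + 1/4 = 13/4
3 + 1/(13/4) = 3 + 4/13 = 43/13

43/13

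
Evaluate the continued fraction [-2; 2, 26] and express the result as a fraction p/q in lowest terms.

a_0 = -2: -2/1
a_1 = 2: -3/2
a_2 = 26: -80/53

-80/53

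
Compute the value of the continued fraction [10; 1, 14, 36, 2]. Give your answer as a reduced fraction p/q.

Start with 2.
36 + 1/(2/1) = 36 + 1/2 = 73/2
14 + 1/(73/2) = 14 + 2/73 = 1024/73
1 + 1/(1024/73) = 1 + 73/1024 = 1097/1024
10 + 1/(1097/1024) = 10 + 1024/1097 = 11994/1097

11994/1097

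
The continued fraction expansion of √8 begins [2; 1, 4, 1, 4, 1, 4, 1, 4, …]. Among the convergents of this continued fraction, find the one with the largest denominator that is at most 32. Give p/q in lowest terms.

List convergents until the denominator exceeds the bound:
a_0 = 2: 2/1  (≤ bound)
a_1 = 1: 3/1  (≤ bound)
a_2 = 4: 14/5  (≤ bound)
a_3 = 1: 17/6  (≤ bound)
a_4 = 4: 82/29  (≤ bound)
a_5 = 1: 99/35  (> 32, stop)

82/29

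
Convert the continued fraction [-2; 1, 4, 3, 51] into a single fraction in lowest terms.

-975/821

Start with 51.
3 + 1/(51/1) = 3 + 1/51 = 154/51
4 + 1/(154/51) = 4 + 51/154 = 667/154
1 + 1/(667/154) = 1 + 154/667 = 821/667
-2 + 1/(821/667) = -2 + 667/821 = -975/821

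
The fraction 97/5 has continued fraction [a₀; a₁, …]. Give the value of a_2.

2

97 ÷ 5 → quotient 19, remainder 2
5 ÷ 2 → quotient 2, remainder 1
2 ÷ 1 → quotient 2, remainder 0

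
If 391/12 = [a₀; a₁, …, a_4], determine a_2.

1

Apply division with remainder until the remainder is 0:
⌊391/12⌋ = 32, remainder 7
⌊12/7⌋ = 1, remainder 5
⌊7/5⌋ = 1, remainder 2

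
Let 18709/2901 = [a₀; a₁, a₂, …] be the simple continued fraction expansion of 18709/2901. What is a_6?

1

⌊18709/2901⌋ = 6, remainder 1303
⌊2901/1303⌋ = 2, remainder 295
⌊1303/295⌋ = 4, remainder 123
⌊295/123⌋ = 2, remainder 49
⌊123/49⌋ = 2, remainder 25
⌊49/25⌋ = 1, remainder 24
⌊25/24⌋ = 1, remainder 1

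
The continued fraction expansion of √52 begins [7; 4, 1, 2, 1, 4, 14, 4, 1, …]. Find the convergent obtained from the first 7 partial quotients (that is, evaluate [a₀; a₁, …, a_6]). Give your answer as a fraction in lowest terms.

Build up convergents one term at a time:
a_0 = 7: 7/1
a_1 = 4: 29/4
a_2 = 1: 36/5
a_3 = 2: 101/14
a_4 = 1: 137/19
a_5 = 4: 649/90
a_6 = 14: 9223/1279

9223/1279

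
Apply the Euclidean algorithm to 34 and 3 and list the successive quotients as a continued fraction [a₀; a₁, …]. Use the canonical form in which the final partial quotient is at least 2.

34 = 11·3 + 1, so a_0 = 11
3 = 3·1 + 0, so a_1 = 3

[11; 3]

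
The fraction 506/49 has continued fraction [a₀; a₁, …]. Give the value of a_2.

Apply division with remainder until the remainder is 0:
506 ÷ 49 → quotient 10, remainder 16
49 ÷ 16 → quotient 3, remainder 1
16 ÷ 1 → quotient 16, remainder 0

16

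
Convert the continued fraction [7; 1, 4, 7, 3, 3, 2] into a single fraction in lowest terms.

6736/863

a_0 = 7: 7/1
a_1 = 1: 8/1
a_2 = 4: 39/5
a_3 = 7: 281/36
a_4 = 3: 882/113
a_5 = 3: 2927/375
a_6 = 2: 6736/863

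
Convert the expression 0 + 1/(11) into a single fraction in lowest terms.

Start with 11.
0 + 1/(11/1) = 0 + 1/11 = 1/11

1/11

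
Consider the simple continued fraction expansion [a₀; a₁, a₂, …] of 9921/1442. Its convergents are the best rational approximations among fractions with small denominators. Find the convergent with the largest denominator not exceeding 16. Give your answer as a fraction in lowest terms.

55/8

a_0 = 6: 6/1  (≤ bound)
a_1 = 1: 7/1  (≤ bound)
a_2 = 7: 55/8  (≤ bound)
a_3 = 2: 117/17  (> 16, stop)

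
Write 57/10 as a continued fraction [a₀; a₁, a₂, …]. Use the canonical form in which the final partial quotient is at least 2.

[5; 1, 2, 3]

Repeatedly divide and take the remainder:
57 = 5·10 + 7, so a_0 = 5
10 = 1·7 + 3, so a_1 = 1
7 = 2·3 + 1, so a_2 = 2
3 = 3·1 + 0, so a_3 = 3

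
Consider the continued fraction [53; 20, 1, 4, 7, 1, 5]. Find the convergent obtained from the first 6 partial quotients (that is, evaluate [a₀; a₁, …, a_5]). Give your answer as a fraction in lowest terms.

45250/853

Start with 1.
7 + 1/(1/1) = 7 + 1/1 = 8/1
4 + 1/(8/1) = 4 + 1/8 = 33/8
1 + 1/(33/8) = 1 + 8/33 = 41/33
20 + 1/(41/33) = 20 + 33/41 = 853/41
53 + 1/(853/41) = 53 + 41/853 = 45250/853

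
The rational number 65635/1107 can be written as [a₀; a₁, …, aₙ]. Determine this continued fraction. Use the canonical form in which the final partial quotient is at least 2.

65635 = 59·1107 + 322, so a_0 = 59
1107 = 3·322 + 141, so a_1 = 3
322 = 2·141 + 40, so a_2 = 2
141 = 3·40 + 21, so a_3 = 3
40 = 1·21 + 19, so a_4 = 1
21 = 1·19 + 2, so a_5 = 1
19 = 9·2 + 1, so a_6 = 9
2 = 2·1 + 0, so a_7 = 2

[59; 3, 2, 3, 1, 1, 9, 2]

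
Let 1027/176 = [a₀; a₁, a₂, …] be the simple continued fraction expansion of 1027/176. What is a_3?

14

Run the Euclidean algorithm, recording each quotient:
⌊1027/176⌋ = 5, remainder 147
⌊176/147⌋ = 1, remainder 29
⌊147/29⌋ = 5, remainder 2
⌊29/2⌋ = 14, remainder 1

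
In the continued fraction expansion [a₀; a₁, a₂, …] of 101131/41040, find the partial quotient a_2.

6

101131 ÷ 41040 → quotient 2, remainder 19051
41040 ÷ 19051 → quotient 2, remainder 2938
19051 ÷ 2938 → quotient 6, remainder 1423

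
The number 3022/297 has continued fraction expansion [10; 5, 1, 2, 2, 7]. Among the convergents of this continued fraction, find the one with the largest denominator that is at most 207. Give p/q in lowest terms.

a_0 = 10: 10/1  (≤ bound)
a_1 = 5: 51/5  (≤ bound)
a_2 = 1: 61/6  (≤ bound)
a_3 = 2: 173/17  (≤ bound)
a_4 = 2: 407/40  (≤ bound)
a_5 = 7: 3022/297  (> 207, stop)

407/40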